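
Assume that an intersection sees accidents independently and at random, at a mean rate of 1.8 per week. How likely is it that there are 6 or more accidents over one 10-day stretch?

0.0470

Over the interval, μ = 1.8 × 10/7 ≈ 2.57143 (a 10-day stretch = 10/7 weeks).
P(N ≥ 6) = 1 − P(N ≤ 5) = 1 − Σ_{j=0}^{5} e^(−μ) μ^j/j! ≈ 0.0470.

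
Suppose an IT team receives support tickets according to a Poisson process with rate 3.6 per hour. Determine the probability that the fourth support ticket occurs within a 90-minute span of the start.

Over the interval, μ = 3.6 × 1.5 = 5.4 (a 90-minute span = 1.5 hours).
The fourth arrival falls in the interval iff at least 4 events occur there: P(S_4 ≤ t) = P(N ≥ 4) = 1 − P(N ≤ 3) ≈ 0.7867.

0.7867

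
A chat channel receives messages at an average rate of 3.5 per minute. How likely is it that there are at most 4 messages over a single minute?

With mean μ = 3.5 per minute,
P(N ≤ 4) = Σ_{j=0}^{4} e^(−μ) μ^j/j! ≈ 0.7254.

0.7254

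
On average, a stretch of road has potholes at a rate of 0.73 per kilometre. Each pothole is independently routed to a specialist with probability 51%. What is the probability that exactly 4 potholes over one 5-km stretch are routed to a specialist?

Thinning: the potholes that are routed to a specialist themselves form a Poisson process with rate 0.51 × 0.73 = 0.3723 per kilometre.
Over the interval, μ = 0.3723 × 5 = 1.8615 (a 5-km stretch = 5 kilometres).
P(N = 4) = e^(−1.8615) · 1.8615^4/4! ≈ 0.0778.

0.0778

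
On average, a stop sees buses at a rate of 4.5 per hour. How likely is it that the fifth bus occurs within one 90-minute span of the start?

Over the interval, μ = 4.5 × 1.5 = 6.75 (a 90-minute span = 1.5 hours).
The fifth arrival falls in the interval iff at least 5 events occur there: P(S_5 ≤ t) = P(N ≥ 5) = 1 − P(N ≤ 4) ≈ 0.8030.

0.8030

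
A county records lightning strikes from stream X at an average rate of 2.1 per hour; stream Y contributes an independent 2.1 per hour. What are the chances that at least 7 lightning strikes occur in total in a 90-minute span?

Independent Poisson processes superpose: combined rate λ = 2.1 + 2.1 = 4.2 per hour.
Over the interval, μ = 4.2 × 1.5 = 6.3 (a 90-minute span = 1.5 hours).
P(N ≥ 7) = 1 − P(N ≤ 6) ≈ 0.4418.

0.4418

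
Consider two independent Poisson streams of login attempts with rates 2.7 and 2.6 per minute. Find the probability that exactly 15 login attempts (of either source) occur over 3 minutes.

0.0998

Independent Poisson processes superpose: combined rate λ = 2.7 + 2.6 = 5.3 per minute.
Over the interval, μ = 5.3 × 3 = 15.9 (3 minutes).
P(N = 15) = e^(−15.9) · 15.9^15/15! ≈ 0.0998.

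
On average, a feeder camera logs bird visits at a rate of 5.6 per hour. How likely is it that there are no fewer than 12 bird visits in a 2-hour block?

Over the interval, μ = 5.6 × 2 = 11.2 (a 2-hour block = 2 hours).
P(N ≥ 12) = 1 − P(N ≤ 11) = 1 − Σ_{j=0}^{11} e^(−μ) μ^j/j! ≈ 0.4446.

0.4446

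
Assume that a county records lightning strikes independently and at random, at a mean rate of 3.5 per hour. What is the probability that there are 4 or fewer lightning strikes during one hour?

With mean μ = 3.5 per hour,
P(N ≤ 4) = Σ_{j=0}^{4} e^(−μ) μ^j/j! ≈ 0.7254.

0.7254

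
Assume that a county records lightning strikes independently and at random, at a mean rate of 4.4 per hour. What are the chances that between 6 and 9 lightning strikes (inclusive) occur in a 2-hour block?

0.4854

Over the interval, μ = 4.4 × 2 = 8.8 (a 2-hour block = 2 hours).
P(6 ≤ N ≤ 9) = Σ_{j=6}^{9} e^(−8.8) · 8.8^j/j! ≈ 0.4854.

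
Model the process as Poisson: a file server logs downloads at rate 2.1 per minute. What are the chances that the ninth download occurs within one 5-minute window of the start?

Over the interval, μ = 2.1 × 5 = 10.5 (a 5-minute window = 5 minutes).
The ninth arrival falls in the interval iff at least 9 events occur there: P(S_9 ≤ t) = P(N ≥ 9) = 1 − P(N ≤ 8) ≈ 0.7206.

0.7206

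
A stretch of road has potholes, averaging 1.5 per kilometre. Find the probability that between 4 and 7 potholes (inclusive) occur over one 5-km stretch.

Over the interval, μ = 1.5 × 5 = 7.5 (a 5-km stretch = 5 kilometres).
P(4 ≤ N ≤ 7) = Σ_{j=4}^{7} e^(−7.5) · 7.5^j/j! ≈ 0.4655.

0.4655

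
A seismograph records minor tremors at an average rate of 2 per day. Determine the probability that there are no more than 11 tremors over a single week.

Over the interval, μ = 2 × 7 = 14 (a week = 7 days).
P(N ≤ 11) = Σ_{j=0}^{11} e^(−μ) μ^j/j! ≈ 0.2600.

0.2600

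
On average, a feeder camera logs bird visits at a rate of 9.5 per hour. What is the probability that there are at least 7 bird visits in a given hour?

With mean μ = 9.5 per hour,
P(N ≥ 7) = 1 − P(N ≤ 6) = 1 − Σ_{j=0}^{6} e^(−μ) μ^j/j! ≈ 0.8351.

0.8351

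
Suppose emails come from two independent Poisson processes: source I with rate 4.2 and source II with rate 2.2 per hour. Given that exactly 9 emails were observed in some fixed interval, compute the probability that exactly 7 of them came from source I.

0.2230

Given the total, each event is independently from source I with probability p = λ_I/(λ_I+λ_II) = 4.2/6.4 ≈ 0.6562.
So K ~ Binomial(9, 4.2/6.4): P(K = 7) = C(9,7) · (4.2/6.4)^7 · (2.2/6.4)^2 ≈ 0.2230.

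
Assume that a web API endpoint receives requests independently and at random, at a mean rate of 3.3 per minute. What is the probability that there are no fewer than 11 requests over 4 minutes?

0.7651

Over the interval, μ = 3.3 × 4 = 13.2 (4 minutes).
P(N ≥ 11) = 1 − P(N ≤ 10) = 1 − Σ_{j=0}^{10} e^(−μ) μ^j/j! ≈ 0.7651.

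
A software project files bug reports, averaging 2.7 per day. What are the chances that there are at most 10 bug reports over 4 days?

0.4840

Over the interval, μ = 2.7 × 4 = 10.8 (4 days).
P(N ≤ 10) = Σ_{j=0}^{10} e^(−μ) μ^j/j! ≈ 0.4840.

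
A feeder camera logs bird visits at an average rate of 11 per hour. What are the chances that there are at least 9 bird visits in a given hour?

0.7680

With mean μ = 11 per hour,
P(N ≥ 9) = 1 − P(N ≤ 8) = 1 − Σ_{j=0}^{8} e^(−μ) μ^j/j! ≈ 0.7680.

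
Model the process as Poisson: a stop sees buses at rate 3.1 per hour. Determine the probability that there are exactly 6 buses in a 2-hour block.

Over the interval, μ = 3.1 × 2 = 6.2 (a 2-hour block = 2 hours).
P(N = 6) = e^(−μ) μ^6/6! = e^(−6.2) · 6.2^6/720 ≈ 0.1601.

0.1601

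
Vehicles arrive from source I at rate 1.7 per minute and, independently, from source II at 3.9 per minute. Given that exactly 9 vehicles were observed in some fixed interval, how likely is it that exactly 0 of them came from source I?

Given the total, each event is independently from source I with probability p = λ_I/(λ_I+λ_II) = 1.7/5.6 ≈ 0.3036.
So K ~ Binomial(9, 1.7/5.6): P(K = 0) = C(9,0) · (1.7/5.6)^0 · (3.9/5.6)^9 ≈ 0.0385.

0.0385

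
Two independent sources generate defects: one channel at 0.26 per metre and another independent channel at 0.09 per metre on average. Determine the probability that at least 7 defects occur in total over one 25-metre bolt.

Independent Poisson processes superpose: combined rate λ = 0.26 + 0.09 = 0.35 per metre.
Over the interval, μ = 0.35 × 25 = 8.75 (a 25-metre bolt = 25 metres).
P(N ≥ 7) = 1 − P(N ≤ 6) ≈ 0.7695.

0.7695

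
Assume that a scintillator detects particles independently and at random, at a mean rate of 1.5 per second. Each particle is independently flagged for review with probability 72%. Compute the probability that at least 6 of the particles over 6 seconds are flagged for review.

Thinning: the particles that are flagged for review themselves form a Poisson process with rate 0.72 × 1.5 = 1.08 per second.
Over the interval, μ = 1.08 × 6 = 6.48 (6 seconds).
P(N ≥ 6) = 1 − P(N ≤ 5) ≈ 0.6280.

0.6280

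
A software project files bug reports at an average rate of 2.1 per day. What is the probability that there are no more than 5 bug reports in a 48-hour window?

Over the interval, μ = 2.1 × 2 = 4.2 (a 48-hour window = 2 days).
P(N ≤ 5) = Σ_{j=0}^{5} e^(−μ) μ^j/j! ≈ 0.7531.

0.7531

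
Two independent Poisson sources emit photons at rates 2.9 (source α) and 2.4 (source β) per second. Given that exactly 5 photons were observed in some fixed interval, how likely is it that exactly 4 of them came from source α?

0.2030

Given the total, each event is independently from source α with probability p = λ_α/(λ_α+λ_β) = 2.9/5.3 ≈ 0.5472.
So K ~ Binomial(5, 2.9/5.3): P(K = 4) = C(5,4) · (2.9/5.3)^4 · (2.4/5.3)^1 ≈ 0.2030.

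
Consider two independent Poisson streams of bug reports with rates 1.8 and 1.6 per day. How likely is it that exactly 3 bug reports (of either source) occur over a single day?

0.2186

Independent Poisson processes superpose: combined rate λ = 1.8 + 1.6 = 3.4 per day.
So μ = 3.4.
P(N = 3) = e^(−3.4) · 3.4^3/3! ≈ 0.2186.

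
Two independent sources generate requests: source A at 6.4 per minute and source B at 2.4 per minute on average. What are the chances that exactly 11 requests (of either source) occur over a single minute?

0.0925

Independent Poisson processes superpose: combined rate λ = 6.4 + 2.4 = 8.8 per minute.
So μ = 8.8.
P(N = 11) = e^(−8.8) · 8.8^11/11! ≈ 0.0925.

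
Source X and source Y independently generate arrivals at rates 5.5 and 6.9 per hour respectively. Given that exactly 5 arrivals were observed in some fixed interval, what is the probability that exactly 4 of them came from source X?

0.1077

Given the total, each event is independently from source X with probability p = λ_X/(λ_X+λ_Y) = 5.5/12.4 ≈ 0.4435.
So K ~ Binomial(5, 5.5/12.4): P(K = 4) = C(5,4) · (5.5/12.4)^4 · (6.9/12.4)^1 ≈ 0.1077.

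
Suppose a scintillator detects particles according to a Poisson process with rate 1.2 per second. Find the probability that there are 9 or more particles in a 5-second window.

Over the interval, μ = 1.2 × 5 = 6 (a 5-second window = 5 seconds).
P(N ≥ 9) = 1 − P(N ≤ 8) = 1 − Σ_{j=0}^{8} e^(−μ) μ^j/j! ≈ 0.1528.

0.1528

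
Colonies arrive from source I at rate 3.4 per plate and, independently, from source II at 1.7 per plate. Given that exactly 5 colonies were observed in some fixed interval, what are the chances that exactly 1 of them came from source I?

Given the total, each event is independently from source I with probability p = λ_I/(λ_I+λ_II) = 3.4/5.1 ≈ 0.6667.
So K ~ Binomial(5, 3.4/5.1): P(K = 1) = C(5,1) · (3.4/5.1)^1 · (1.7/5.1)^4 ≈ 0.0412.

0.0412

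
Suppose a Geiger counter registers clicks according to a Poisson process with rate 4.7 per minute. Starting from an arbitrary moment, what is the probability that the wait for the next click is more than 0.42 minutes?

The wait for the next event is exponential with rate λ = 4.7 per minute.
P(T > 0.42) = e^(−λt) = e^(−4.7 × 0.42) = e^(−1.974) ≈ 0.1389.

0.1389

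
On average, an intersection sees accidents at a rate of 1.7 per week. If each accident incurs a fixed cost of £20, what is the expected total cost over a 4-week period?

£136

E[N] = 1.7 × 4 = 6.8 (a 4-week period = 4 weeks); E[cost] = 6.8 × £20 = £136.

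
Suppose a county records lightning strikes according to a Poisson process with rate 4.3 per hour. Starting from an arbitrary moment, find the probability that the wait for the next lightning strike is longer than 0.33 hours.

0.2420

The wait for the next event is exponential with rate λ = 4.3 per hour.
P(T > 0.33) = e^(−λt) = e^(−4.3 × 0.33) = e^(−1.419) ≈ 0.2420.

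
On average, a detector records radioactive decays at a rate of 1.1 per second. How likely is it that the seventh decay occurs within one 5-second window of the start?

0.3140

Over the interval, μ = 1.1 × 5 = 5.5 (a 5-second window = 5 seconds).
The seventh arrival falls in the interval iff at least 7 events occur there: P(S_7 ≤ t) = P(N ≥ 7) = 1 − P(N ≤ 6) ≈ 0.3140.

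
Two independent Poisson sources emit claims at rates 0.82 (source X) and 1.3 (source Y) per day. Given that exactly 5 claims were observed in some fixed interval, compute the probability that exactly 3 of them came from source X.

Given the total, each event is independently from source X with probability p = λ_X/(λ_X+λ_Y) = 0.82/2.12 ≈ 0.3868.
So K ~ Binomial(5, 0.82/2.12): P(K = 3) = C(5,3) · (0.82/2.12)^3 · (1.3/2.12)^2 ≈ 0.2176.

0.2176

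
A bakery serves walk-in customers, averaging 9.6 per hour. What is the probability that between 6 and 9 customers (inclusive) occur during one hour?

With mean μ = 9.6 per hour,
P(6 ≤ N ≤ 9) = Σ_{j=6}^{9} e^(−9.6) · 9.6^j/j! ≈ 0.4250.

0.4250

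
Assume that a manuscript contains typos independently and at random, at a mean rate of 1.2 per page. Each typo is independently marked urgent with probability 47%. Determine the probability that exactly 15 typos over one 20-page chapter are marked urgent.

Thinning: the typos that are marked urgent themselves form a Poisson process with rate 0.47 × 1.2 = 0.564 per page.
Over the interval, μ = 0.564 × 20 = 11.28 (a 20-page chapter = 20 pages).
P(N = 15) = e^(−11.28) · 11.28^15/15! ≈ 0.0588.

0.0588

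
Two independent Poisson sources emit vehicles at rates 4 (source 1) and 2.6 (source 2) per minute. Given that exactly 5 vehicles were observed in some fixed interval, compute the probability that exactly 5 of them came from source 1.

0.0818

Given the total, each event is independently from source 1 with probability p = λ_1/(λ_1+λ_2) = 4/6.6 ≈ 0.6061.
So K ~ Binomial(5, 4/6.6): P(K = 5) = C(5,5) · (4/6.6)^5 · (2.6/6.6)^0 ≈ 0.0818.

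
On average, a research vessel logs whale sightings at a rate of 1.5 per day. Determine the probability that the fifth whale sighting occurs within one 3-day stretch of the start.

Over the interval, μ = 1.5 × 3 = 4.5 (a 3-day stretch = 3 days).
The fifth arrival falls in the interval iff at least 5 events occur there: P(S_5 ≤ t) = P(N ≥ 5) = 1 − P(N ≤ 4) ≈ 0.4679.

0.4679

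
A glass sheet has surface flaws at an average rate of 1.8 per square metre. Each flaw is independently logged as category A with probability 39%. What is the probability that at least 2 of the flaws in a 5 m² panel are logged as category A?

Thinning: the flaws that are logged as category A themselves form a Poisson process with rate 0.39 × 1.8 = 0.702 per square metre.
Over the interval, μ = 0.702 × 5 = 3.51 (a 5 m² panel = 5 square metres).
P(N ≥ 2) = 1 − P(N ≤ 1) ≈ 0.8652.

0.8652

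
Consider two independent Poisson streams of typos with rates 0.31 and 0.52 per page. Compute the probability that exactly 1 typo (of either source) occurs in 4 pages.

0.1200

Independent Poisson processes superpose: combined rate λ = 0.31 + 0.52 = 0.83 per page.
Over the interval, μ = 0.83 × 4 = 3.32 (4 pages).
P(N = 1) = e^(−3.32) · 3.32^1/1! ≈ 0.1200.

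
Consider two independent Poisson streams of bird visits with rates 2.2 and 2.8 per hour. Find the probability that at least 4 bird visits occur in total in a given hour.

Independent Poisson processes superpose: combined rate λ = 2.2 + 2.8 = 5 per hour.
So μ = 5.
P(N ≥ 4) = 1 − P(N ≤ 3) ≈ 0.7350.

0.7350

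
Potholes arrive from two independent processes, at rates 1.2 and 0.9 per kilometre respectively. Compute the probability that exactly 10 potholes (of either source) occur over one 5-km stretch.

0.1236

Independent Poisson processes superpose: combined rate λ = 1.2 + 0.9 = 2.1 per kilometre.
Over the interval, μ = 2.1 × 5 = 10.5 (a 5-km stretch = 5 kilometres).
P(N = 10) = e^(−10.5) · 10.5^10/10! ≈ 0.1236.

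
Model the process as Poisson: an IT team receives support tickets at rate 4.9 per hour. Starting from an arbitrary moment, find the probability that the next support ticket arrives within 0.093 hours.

Inter-arrival times are exponential with rate λ = 4.9 per hour.
P(T ≤ 0.093) = 1 − e^(−λt) = 1 − e^(−4.9 × 0.093) = 1 − e^(−0.4557) ≈ 0.3660.

0.3660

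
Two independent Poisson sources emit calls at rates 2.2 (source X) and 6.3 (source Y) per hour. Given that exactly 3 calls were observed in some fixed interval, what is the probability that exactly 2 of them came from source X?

0.1490

Given the total, each event is independently from source X with probability p = λ_X/(λ_X+λ_Y) = 2.2/8.5 ≈ 0.2588.
So K ~ Binomial(3, 2.2/8.5): P(K = 2) = C(3,2) · (2.2/8.5)^2 · (6.3/8.5)^1 ≈ 0.1490.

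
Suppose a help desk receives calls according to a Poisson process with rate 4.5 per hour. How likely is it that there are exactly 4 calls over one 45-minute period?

0.1850

Over the interval, μ = 4.5 × 0.75 = 3.375 (a 45-minute period = 0.75 hours).
P(N = 4) = e^(−μ) μ^4/4! = e^(−3.375) · 3.375^4/24 ≈ 0.1850.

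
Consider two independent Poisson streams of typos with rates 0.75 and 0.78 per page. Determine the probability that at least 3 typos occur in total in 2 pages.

0.5901

Independent Poisson processes superpose: combined rate λ = 0.75 + 0.78 = 1.53 per page.
Over the interval, μ = 1.53 × 2 = 3.06 (2 pages).
P(N ≥ 3) = 1 − P(N ≤ 2) ≈ 0.5901.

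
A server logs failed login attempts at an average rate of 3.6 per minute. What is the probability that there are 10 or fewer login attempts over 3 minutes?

0.4840

Over the interval, μ = 3.6 × 3 = 10.8 (3 minutes).
P(N ≤ 10) = Σ_{j=0}^{10} e^(−μ) μ^j/j! ≈ 0.4840.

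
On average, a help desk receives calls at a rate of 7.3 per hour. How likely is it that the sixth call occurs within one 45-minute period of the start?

Over the interval, μ = 7.3 × 0.75 = 5.475 (a 45-minute period = 0.75 hours).
The sixth arrival falls in the interval iff at least 6 events occur there: P(S_6 ≤ t) = P(N ≥ 6) = 1 − P(N ≤ 5) ≈ 0.4668.

0.4668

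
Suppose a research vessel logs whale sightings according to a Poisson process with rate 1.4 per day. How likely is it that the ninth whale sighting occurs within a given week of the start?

0.6442

Over the interval, μ = 1.4 × 7 = 9.8 (a week = 7 days).
The ninth arrival falls in the interval iff at least 9 events occur there: P(S_9 ≤ t) = P(N ≥ 9) = 1 − P(N ≤ 8) ≈ 0.6442.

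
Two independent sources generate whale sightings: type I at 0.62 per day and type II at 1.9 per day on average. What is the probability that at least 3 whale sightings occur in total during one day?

Independent Poisson processes superpose: combined rate λ = 0.62 + 1.9 = 2.52 per day.
So μ = 2.52.
P(N ≥ 3) = 1 − P(N ≤ 2) ≈ 0.4613.

0.4613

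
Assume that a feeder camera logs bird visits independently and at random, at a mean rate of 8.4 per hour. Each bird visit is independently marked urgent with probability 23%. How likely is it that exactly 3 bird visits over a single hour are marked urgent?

Thinning: the bird visits that are marked urgent themselves form a Poisson process with rate 0.23 × 8.4 = 1.932 per hour.
So μ = 1.932.
P(N = 3) = e^(−1.932) · 1.932^3/3! ≈ 0.1741.

0.1741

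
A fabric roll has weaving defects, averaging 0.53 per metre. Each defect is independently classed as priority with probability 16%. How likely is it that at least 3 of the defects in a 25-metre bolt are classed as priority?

0.3558

Thinning: the defects that are classed as priority themselves form a Poisson process with rate 0.16 × 0.53 = 0.0848 per metre.
Over the interval, μ = 0.0848 × 25 = 2.12 (a 25-metre bolt = 25 metres).
P(N ≥ 3) = 1 − P(N ≤ 2) ≈ 0.3558.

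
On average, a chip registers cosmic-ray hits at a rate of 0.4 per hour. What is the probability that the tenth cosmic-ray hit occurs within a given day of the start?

Over the interval, μ = 0.4 × 24 = 9.6 (a day = 24 hours).
The tenth arrival falls in the interval iff at least 10 events occur there: P(S_10 ≤ t) = P(N ≥ 10) = 1 − P(N ≤ 9) ≈ 0.4911.

0.4911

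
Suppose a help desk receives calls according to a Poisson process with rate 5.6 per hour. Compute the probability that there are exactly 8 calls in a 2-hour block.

0.0840

Over the interval, μ = 5.6 × 2 = 11.2 (a 2-hour block = 2 hours).
P(N = 8) = e^(−μ) μ^8/8! = e^(−11.2) · 11.2^8/40320 ≈ 0.0840.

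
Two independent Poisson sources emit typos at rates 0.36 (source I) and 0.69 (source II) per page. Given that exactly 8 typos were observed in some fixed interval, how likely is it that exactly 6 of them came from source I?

0.0196

Given the total, each event is independently from source I with probability p = λ_I/(λ_I+λ_II) = 0.36/1.05 ≈ 0.3429.
So K ~ Binomial(8, 0.36/1.05): P(K = 6) = C(8,6) · (0.36/1.05)^6 · (0.69/1.05)^2 ≈ 0.0196.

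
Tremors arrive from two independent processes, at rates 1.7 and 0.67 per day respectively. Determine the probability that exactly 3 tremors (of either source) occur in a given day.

0.2074

Independent Poisson processes superpose: combined rate λ = 1.7 + 0.67 = 2.37 per day.
So μ = 2.37.
P(N = 3) = e^(−2.37) · 2.37^3/3! ≈ 0.2074.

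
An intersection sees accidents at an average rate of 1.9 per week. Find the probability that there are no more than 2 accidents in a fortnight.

0.2689

Over the interval, μ = 1.9 × 2 = 3.8 (a fortnight = 2 weeks).
P(N ≤ 2) = Σ_{j=0}^{2} e^(−μ) μ^j/j! ≈ 0.2689.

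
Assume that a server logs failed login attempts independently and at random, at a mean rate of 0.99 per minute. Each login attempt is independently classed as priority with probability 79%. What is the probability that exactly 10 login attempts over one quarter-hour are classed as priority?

Thinning: the login attempts that are classed as priority themselves form a Poisson process with rate 0.79 × 0.99 = 0.7821 per minute.
Over the interval, μ = 0.7821 × 15 = 11.7315 (a quarter-hour = 15 minutes).
P(N = 10) = e^(−11.7315) · 11.7315^10/10! ≈ 0.1094.

0.1094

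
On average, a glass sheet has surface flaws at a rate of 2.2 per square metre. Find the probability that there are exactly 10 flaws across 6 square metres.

Over the interval, μ = 2.2 × 6 = 13.2 (6 square metres).
P(N = 10) = e^(−μ) μ^10/10! = e^(−13.2) · 13.2^10/3628800 ≈ 0.0819.

0.0819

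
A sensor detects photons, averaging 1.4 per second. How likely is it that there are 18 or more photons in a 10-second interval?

Over the interval, μ = 1.4 × 10 = 14 (a 10-second interval = 10 seconds).
P(N ≥ 18) = 1 − P(N ≤ 17) = 1 − Σ_{j=0}^{17} e^(−μ) μ^j/j! ≈ 0.1728.

0.1728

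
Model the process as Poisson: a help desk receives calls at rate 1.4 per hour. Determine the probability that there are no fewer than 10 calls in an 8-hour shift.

Over the interval, μ = 1.4 × 8 = 11.2 (an 8-hour shift = 8 hours).
P(N ≥ 10) = 1 − P(N ≤ 9) = 1 − Σ_{j=0}^{9} e^(−μ) μ^j/j! ≈ 0.6808.

0.6808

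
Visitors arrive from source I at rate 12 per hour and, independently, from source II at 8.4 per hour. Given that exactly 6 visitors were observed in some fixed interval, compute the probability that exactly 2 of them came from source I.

0.1492

Given the total, each event is independently from source I with probability p = λ_I/(λ_I+λ_II) = 12/20.4 ≈ 0.5882.
So K ~ Binomial(6, 12/20.4): P(K = 2) = C(6,2) · (12/20.4)^2 · (8.4/20.4)^4 ≈ 0.1492.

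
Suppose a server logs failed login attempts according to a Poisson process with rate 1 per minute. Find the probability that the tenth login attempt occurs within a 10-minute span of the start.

Over the interval, μ = 1 × 10 = 10 (a 10-minute span = 10 minutes).
The tenth arrival falls in the interval iff at least 10 events occur there: P(S_10 ≤ t) = P(N ≥ 10) = 1 − P(N ≤ 9) ≈ 0.5421.

0.5421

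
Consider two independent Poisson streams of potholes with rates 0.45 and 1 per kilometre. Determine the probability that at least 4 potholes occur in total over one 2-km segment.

0.3304

Independent Poisson processes superpose: combined rate λ = 0.45 + 1 = 1.45 per kilometre.
Over the interval, μ = 1.45 × 2 = 2.9 (a 2-km segment = 2 kilometres).
P(N ≥ 4) = 1 − P(N ≤ 3) ≈ 0.3304.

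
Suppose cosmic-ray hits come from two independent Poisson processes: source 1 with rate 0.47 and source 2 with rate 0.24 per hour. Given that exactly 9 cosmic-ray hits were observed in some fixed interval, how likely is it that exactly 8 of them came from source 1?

0.1122

Given the total, each event is independently from source 1 with probability p = λ_1/(λ_1+λ_2) = 0.47/0.71 ≈ 0.6620.
So K ~ Binomial(9, 0.47/0.71): P(K = 8) = C(9,8) · (0.47/0.71)^8 · (0.24/0.71)^1 ≈ 0.1122.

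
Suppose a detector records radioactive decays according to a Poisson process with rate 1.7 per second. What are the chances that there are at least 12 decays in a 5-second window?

0.1513

Over the interval, μ = 1.7 × 5 = 8.5 (a 5-second window = 5 seconds).
P(N ≥ 12) = 1 − P(N ≤ 11) = 1 − Σ_{j=0}^{11} e^(−μ) μ^j/j! ≈ 0.1513.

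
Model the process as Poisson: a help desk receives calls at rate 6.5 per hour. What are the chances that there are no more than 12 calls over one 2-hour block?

0.4631

Over the interval, μ = 6.5 × 2 = 13 (a 2-hour block = 2 hours).
P(N ≤ 12) = Σ_{j=0}^{12} e^(−μ) μ^j/j! ≈ 0.4631.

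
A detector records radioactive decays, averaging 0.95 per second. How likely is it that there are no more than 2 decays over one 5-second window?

Over the interval, μ = 0.95 × 5 = 4.75 (a 5-second window = 5 seconds).
P(N ≤ 2) = Σ_{j=0}^{2} e^(−μ) μ^j/j! ≈ 0.1473.

0.1473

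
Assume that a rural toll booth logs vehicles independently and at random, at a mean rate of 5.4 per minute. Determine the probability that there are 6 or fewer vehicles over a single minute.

0.7017

With mean μ = 5.4 per minute,
P(N ≤ 6) = Σ_{j=0}^{6} e^(−μ) μ^j/j! ≈ 0.7017.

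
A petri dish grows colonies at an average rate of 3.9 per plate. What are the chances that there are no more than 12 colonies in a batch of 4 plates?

Over the interval, μ = 3.9 × 4 = 15.6 (a batch of 4 plates = 4 plates).
P(N ≤ 12) = Σ_{j=0}^{12} e^(−μ) μ^j/j! ≈ 0.2209.

0.2209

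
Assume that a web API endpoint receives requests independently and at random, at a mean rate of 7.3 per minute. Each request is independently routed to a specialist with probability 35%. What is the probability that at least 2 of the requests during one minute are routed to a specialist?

0.7238

Thinning: the requests that are routed to a specialist themselves form a Poisson process with rate 0.35 × 7.3 = 2.555 per minute.
So μ = 2.555.
P(N ≥ 2) = 1 − P(N ≤ 1) ≈ 0.7238.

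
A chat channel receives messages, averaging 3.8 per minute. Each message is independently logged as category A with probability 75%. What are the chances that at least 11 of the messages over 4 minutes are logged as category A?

Thinning: the messages that are logged as category A themselves form a Poisson process with rate 0.75 × 3.8 = 2.85 per minute.
Over the interval, μ = 2.85 × 4 = 11.4 (4 minutes).
P(N ≥ 11) = 1 − P(N ≤ 10) ≈ 0.5869.

0.5869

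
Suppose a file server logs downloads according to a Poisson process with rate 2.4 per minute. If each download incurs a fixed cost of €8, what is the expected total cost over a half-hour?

E[N] = 2.4 × 30 = 72 (a half-hour = 30 minutes); E[cost] = 72 × €8 = €576.

€576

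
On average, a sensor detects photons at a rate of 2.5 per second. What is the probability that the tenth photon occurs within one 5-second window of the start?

0.7986

Over the interval, μ = 2.5 × 5 = 12.5 (a 5-second window = 5 seconds).
The tenth arrival falls in the interval iff at least 10 events occur there: P(S_10 ≤ t) = P(N ≥ 10) = 1 − P(N ≤ 9) ≈ 0.7986.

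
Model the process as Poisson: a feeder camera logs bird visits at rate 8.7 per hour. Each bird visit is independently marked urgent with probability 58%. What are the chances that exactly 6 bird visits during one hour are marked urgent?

Thinning: the bird visits that are marked urgent themselves form a Poisson process with rate 0.58 × 8.7 = 5.046 per hour.
So μ = 5.046.
P(N = 6) = e^(−5.046) · 5.046^6/6! ≈ 0.1475.

0.1475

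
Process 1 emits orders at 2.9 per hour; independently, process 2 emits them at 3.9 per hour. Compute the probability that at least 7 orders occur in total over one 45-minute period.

0.2526

Independent Poisson processes superpose: combined rate λ = 2.9 + 3.9 = 6.8 per hour.
Over the interval, μ = 6.8 × 0.75 = 5.1 (a 45-minute period = 0.75 hours).
P(N ≥ 7) = 1 − P(N ≤ 6) ≈ 0.2526.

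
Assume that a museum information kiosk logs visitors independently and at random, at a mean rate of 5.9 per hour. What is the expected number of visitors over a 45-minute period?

E[N] = λt = 5.9 × 0.75 = 4.425 (a 45-minute period = 0.75 hours).

4.425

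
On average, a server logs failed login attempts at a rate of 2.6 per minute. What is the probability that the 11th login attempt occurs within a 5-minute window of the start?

0.7483

Over the interval, μ = 2.6 × 5 = 13 (a 5-minute window = 5 minutes).
The 11th arrival falls in the interval iff at least 11 events occur there: P(S_11 ≤ t) = P(N ≥ 11) = 1 − P(N ≤ 10) ≈ 0.7483.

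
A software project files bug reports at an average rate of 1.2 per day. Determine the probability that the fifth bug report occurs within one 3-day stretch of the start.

Over the interval, μ = 1.2 × 3 = 3.6 (a 3-day stretch = 3 days).
The fifth arrival falls in the interval iff at least 5 events occur there: P(S_5 ≤ t) = P(N ≥ 5) = 1 − P(N ≤ 4) ≈ 0.2936.

0.2936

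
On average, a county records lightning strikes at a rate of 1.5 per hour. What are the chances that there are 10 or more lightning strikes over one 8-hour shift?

Over the interval, μ = 1.5 × 8 = 12 (an 8-hour shift = 8 hours).
P(N ≥ 10) = 1 − P(N ≤ 9) = 1 − Σ_{j=0}^{9} e^(−μ) μ^j/j! ≈ 0.7576.

0.7576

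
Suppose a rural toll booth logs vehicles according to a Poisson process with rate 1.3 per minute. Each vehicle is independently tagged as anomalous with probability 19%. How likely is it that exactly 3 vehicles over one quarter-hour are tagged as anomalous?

Thinning: the vehicles that are tagged as anomalous themselves form a Poisson process with rate 0.19 × 1.3 = 0.247 per minute.
Over the interval, μ = 0.247 × 15 = 3.705 (a quarter-hour = 15 minutes).
P(N = 3) = e^(−3.705) · 3.705^3/3! ≈ 0.2085.

0.2085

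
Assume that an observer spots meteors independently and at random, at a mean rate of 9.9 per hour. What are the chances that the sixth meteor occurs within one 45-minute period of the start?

0.7503

Over the interval, μ = 9.9 × 0.75 = 7.425 (a 45-minute period = 0.75 hours).
The sixth arrival falls in the interval iff at least 6 events occur there: P(S_6 ≤ t) = P(N ≥ 6) = 1 − P(N ≤ 5) ≈ 0.7503.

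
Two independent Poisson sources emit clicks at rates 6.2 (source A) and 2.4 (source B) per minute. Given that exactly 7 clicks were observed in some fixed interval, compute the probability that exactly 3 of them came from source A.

0.0795

Given the total, each event is independently from source A with probability p = λ_A/(λ_A+λ_B) = 6.2/8.6 ≈ 0.7209.
So K ~ Binomial(7, 6.2/8.6): P(K = 3) = C(7,3) · (6.2/8.6)^3 · (2.4/8.6)^4 ≈ 0.0795.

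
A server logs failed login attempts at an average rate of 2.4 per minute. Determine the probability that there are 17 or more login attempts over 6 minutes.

Over the interval, μ = 2.4 × 6 = 14.4 (6 minutes).
P(N ≥ 17) = 1 − P(N ≤ 16) = 1 − Σ_{j=0}^{16} e^(−μ) μ^j/j! ≈ 0.2796.

0.2796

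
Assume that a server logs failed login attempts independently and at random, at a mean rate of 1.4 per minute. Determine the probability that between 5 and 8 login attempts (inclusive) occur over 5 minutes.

Over the interval, μ = 1.4 × 5 = 7 (5 minutes).
P(5 ≤ N ≤ 8) = Σ_{j=5}^{8} e^(−7) · 7^j/j! ≈ 0.5561.

0.5561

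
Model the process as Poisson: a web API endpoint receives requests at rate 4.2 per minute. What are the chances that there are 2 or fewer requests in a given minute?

0.2102

With mean μ = 4.2 per minute,
P(N ≤ 2) = Σ_{j=0}^{2} e^(−μ) μ^j/j! ≈ 0.2102.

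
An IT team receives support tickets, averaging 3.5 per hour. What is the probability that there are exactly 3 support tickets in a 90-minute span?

0.1266

Over the interval, μ = 3.5 × 1.5 = 5.25 (a 90-minute span = 1.5 hours).
P(N = 3) = e^(−μ) μ^3/3! = e^(−5.25) · 5.25^3/6 ≈ 0.1266.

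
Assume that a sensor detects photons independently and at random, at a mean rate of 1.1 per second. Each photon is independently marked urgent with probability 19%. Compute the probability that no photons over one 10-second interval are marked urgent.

Thinning: the photons that are marked urgent themselves form a Poisson process with rate 0.19 × 1.1 = 0.209 per second.
Over the interval, μ = 0.209 × 10 = 2.09 (a 10-second interval = 10 seconds).
P(N = 0) = e^(−2.09) · 2.09^0/0! ≈ 0.1237.

0.1237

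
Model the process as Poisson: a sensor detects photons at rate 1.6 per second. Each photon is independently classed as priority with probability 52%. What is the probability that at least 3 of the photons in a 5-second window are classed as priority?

0.7844

Thinning: the photons that are classed as priority themselves form a Poisson process with rate 0.52 × 1.6 = 0.832 per second.
Over the interval, μ = 0.832 × 5 = 4.16 (a 5-second window = 5 seconds).
P(N ≥ 3) = 1 − P(N ≤ 2) ≈ 0.7844.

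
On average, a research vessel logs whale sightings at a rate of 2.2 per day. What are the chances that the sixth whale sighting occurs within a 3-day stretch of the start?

Over the interval, μ = 2.2 × 3 = 6.6 (a 3-day stretch = 3 days).
The sixth arrival falls in the interval iff at least 6 events occur there: P(S_6 ≤ t) = P(N ≥ 6) = 1 − P(N ≤ 5) ≈ 0.6453.

0.6453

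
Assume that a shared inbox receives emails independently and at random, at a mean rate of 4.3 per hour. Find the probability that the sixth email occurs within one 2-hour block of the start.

Over the interval, μ = 4.3 × 2 = 8.6 (a 2-hour block = 2 hours).
The sixth arrival falls in the interval iff at least 6 events occur there: P(S_6 ≤ t) = P(N ≥ 6) = 1 − P(N ≤ 5) ≈ 0.8578.

0.8578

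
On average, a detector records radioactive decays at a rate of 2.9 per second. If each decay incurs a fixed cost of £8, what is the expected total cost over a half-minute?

E[N] = 2.9 × 30 = 87 (a half-minute = 30 seconds); E[cost] = 87 × £8 = £696.

£696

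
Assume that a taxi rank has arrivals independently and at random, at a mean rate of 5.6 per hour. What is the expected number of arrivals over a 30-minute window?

2.8

E[N] = λt = 5.6 × 0.5 = 2.8 (a 30-minute window = 0.5 hours).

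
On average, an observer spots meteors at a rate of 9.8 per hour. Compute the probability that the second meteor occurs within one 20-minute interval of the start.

0.8373

Over the interval, μ = 9.8 × 1/3 ≈ 3.26667 (a 20-minute interval = 1/3 hours).
The second arrival falls in the interval iff at least 2 events occur there: P(S_2 ≤ t) = P(N ≥ 2) = 1 − P(N ≤ 1) ≈ 0.8373.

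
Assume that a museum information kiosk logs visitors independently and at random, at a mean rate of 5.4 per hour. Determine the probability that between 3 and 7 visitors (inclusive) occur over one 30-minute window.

0.4998

Over the interval, μ = 5.4 × 0.5 = 2.7 (a 30-minute window = 0.5 hours).
P(3 ≤ N ≤ 7) = Σ_{j=3}^{7} e^(−2.7) · 2.7^j/j! ≈ 0.4998.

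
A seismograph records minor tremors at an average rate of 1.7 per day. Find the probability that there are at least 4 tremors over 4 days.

0.9072

Over the interval, μ = 1.7 × 4 = 6.8 (4 days).
P(N ≥ 4) = 1 − P(N ≤ 3) = 1 − Σ_{j=0}^{3} e^(−μ) μ^j/j! ≈ 0.9072.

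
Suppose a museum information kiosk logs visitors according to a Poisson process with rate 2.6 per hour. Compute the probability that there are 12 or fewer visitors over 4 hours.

Over the interval, μ = 2.6 × 4 = 10.4 (4 hours).
P(N ≤ 12) = Σ_{j=0}^{12} e^(−μ) μ^j/j! ≈ 0.7522.

0.7522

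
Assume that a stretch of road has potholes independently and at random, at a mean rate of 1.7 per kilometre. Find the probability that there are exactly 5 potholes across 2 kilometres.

0.1264

Over the interval, μ = 1.7 × 2 = 3.4 (2 kilometres).
P(N = 5) = e^(−μ) μ^5/5! = e^(−3.4) · 3.4^5/120 ≈ 0.1264.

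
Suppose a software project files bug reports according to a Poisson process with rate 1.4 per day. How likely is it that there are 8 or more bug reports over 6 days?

0.6013

Over the interval, μ = 1.4 × 6 = 8.4 (6 days).
P(N ≥ 8) = 1 − P(N ≤ 7) = 1 − Σ_{j=0}^{7} e^(−μ) μ^j/j! ≈ 0.6013.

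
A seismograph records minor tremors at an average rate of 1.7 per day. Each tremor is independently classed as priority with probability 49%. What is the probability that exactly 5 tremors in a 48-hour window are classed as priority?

Thinning: the tremors that are classed as priority themselves form a Poisson process with rate 0.49 × 1.7 = 0.833 per day.
Over the interval, μ = 0.833 × 2 = 1.666 (a 48-hour window = 2 days).
P(N = 5) = e^(−1.666) · 1.666^5/5! ≈ 0.0202.

0.0202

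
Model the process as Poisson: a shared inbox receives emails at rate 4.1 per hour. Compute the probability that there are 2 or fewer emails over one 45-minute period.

Over the interval, μ = 4.1 × 0.75 = 3.075 (a 45-minute period = 0.75 hours).
P(N ≤ 2) = Σ_{j=0}^{2} e^(−μ) μ^j/j! ≈ 0.4066.

0.4066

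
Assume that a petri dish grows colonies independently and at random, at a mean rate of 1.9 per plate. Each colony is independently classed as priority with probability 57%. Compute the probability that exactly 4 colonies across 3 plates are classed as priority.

0.1802

Thinning: the colonies that are classed as priority themselves form a Poisson process with rate 0.57 × 1.9 = 1.083 per plate.
Over the interval, μ = 1.083 × 3 = 3.249 (3 plates).
P(N = 4) = e^(−3.249) · 3.249^4/4! ≈ 0.1802.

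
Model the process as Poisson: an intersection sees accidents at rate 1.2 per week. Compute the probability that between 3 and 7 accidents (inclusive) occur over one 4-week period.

Over the interval, μ = 1.2 × 4 = 4.8 (a 4-week period = 4 weeks).
P(3 ≤ N ≤ 7) = Σ_{j=3}^{7} e^(−4.8) · 4.8^j/j! ≈ 0.7441.

0.7441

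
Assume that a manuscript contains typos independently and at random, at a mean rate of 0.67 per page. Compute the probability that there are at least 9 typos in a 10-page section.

Over the interval, μ = 0.67 × 10 = 6.7 (a 10-page section = 10 pages).
P(N ≥ 9) = 1 − P(N ≤ 8) = 1 − Σ_{j=0}^{8} e^(−μ) μ^j/j! ≈ 0.2327.

0.2327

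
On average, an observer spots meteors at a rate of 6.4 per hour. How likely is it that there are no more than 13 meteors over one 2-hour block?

Over the interval, μ = 6.4 × 2 = 12.8 (a 2-hour block = 2 hours).
P(N ≤ 13) = Σ_{j=0}^{13} e^(−μ) μ^j/j! ≈ 0.5950.

0.5950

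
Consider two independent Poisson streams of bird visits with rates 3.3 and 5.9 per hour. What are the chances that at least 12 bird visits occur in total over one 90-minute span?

0.7227

Independent Poisson processes superpose: combined rate λ = 3.3 + 5.9 = 9.2 per hour.
Over the interval, μ = 9.2 × 1.5 = 13.8 (a 90-minute span = 1.5 hours).
P(N ≥ 12) = 1 − P(N ≤ 11) ≈ 0.7227.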